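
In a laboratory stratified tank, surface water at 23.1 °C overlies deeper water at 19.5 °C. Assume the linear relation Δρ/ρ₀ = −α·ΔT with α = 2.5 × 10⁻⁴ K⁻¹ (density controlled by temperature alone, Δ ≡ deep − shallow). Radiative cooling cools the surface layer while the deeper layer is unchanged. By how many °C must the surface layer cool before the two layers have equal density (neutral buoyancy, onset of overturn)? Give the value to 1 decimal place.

With temperature the only control, equal density requires T_surf′ = T_deep.
T_surf′ = 19.5 °C.
Cooling required: 23.1 − 19.5 = 3.6 °C.

3.6 °C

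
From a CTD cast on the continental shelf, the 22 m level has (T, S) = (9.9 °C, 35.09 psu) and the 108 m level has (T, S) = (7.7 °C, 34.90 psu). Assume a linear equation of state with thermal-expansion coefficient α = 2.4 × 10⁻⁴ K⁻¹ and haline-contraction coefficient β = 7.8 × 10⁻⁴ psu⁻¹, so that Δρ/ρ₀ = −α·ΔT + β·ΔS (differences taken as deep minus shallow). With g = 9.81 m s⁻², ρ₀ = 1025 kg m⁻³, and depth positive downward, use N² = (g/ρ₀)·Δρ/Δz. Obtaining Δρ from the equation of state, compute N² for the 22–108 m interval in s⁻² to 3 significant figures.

4.33 × 10⁻⁵ s⁻²

ΔT = -2.2 K, ΔS = -0.19 psu (deep − shallow).
Δρ/ρ₀ = −αΔT + βΔS = 5.28 × 10⁻⁴ − 1.482 × 10⁻⁴ = 3.798 × 10⁻⁴, so Δρ ≈ 0.3893 kg m⁻³.
N² = (g/ρ₀)·Δρ/Δz = g·(Δρ/ρ₀)/Δz = 9.81 × 3.798 × 10⁻⁴ / 86 = 4.3324 × 10⁻⁵ s⁻² ≈ 4.33 × 10⁻⁵ s⁻².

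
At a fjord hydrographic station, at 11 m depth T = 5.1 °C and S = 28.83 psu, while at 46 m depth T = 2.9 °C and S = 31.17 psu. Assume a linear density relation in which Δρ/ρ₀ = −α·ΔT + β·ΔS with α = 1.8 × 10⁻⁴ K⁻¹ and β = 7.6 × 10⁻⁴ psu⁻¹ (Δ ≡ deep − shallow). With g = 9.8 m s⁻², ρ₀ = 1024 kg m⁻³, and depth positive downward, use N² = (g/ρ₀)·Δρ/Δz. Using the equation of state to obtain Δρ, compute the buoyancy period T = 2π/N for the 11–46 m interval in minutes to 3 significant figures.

4.24 min

ΔT = -2.2 K, ΔS = +2.34 psu (deep − shallow).
Δρ/ρ₀ = −αΔT + βΔS = 3.96 × 10⁻⁴ + 1.7784 × 10⁻³ = 2.1744 × 10⁻³, so Δρ ≈ 2.227 kg m⁻³.
N² = (g/ρ₀)·Δρ/Δz = g·(Δρ/ρ₀)/Δz = 9.8 × 2.1744 × 10⁻³ / 35 = 6.0883 × 10⁻⁴ s⁻².
N = √(6.0883 × 10⁻⁴) = 0.024674 rad s⁻¹ → T = 2π/N = 254.65 s = 4.2442 min ≈ 4.24 min.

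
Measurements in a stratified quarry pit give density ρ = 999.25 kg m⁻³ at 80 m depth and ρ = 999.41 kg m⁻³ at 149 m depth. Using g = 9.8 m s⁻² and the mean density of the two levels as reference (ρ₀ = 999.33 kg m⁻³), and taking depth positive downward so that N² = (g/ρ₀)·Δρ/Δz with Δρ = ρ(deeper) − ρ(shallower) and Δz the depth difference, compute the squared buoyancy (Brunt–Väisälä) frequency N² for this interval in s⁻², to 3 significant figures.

2.27 × 10⁻⁵ s⁻²

Δρ = 999.41 − 999.25 = 0.16 kg m⁻³ over Δz = 149 − 80 = 69 m.
N² = (9.8/999.33) × (0.16/69) = 2.2740 × 10⁻⁵ s⁻² ≈ 2.27 × 10⁻⁵ s⁻².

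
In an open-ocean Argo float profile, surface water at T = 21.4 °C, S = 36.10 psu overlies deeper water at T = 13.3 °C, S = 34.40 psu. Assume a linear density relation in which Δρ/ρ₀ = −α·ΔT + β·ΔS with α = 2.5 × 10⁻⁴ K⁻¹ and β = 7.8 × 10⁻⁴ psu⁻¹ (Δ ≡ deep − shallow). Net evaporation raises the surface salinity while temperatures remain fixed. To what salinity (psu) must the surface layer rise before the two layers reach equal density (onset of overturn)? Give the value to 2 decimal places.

37.00 psu

Neutral buoyancy requires −α(T_deep − T_surf) + β(S_deep − S_surf′) = 0.
S_surf′ = S_deep − (α/β)·ΔT = 34.40 − (2.5 × 10⁻⁴/7.8 × 10⁻⁴)·(-8.1) = 36.9962 psu.
Increase required: 36.9962 − 36.10 = 0.8962 psu.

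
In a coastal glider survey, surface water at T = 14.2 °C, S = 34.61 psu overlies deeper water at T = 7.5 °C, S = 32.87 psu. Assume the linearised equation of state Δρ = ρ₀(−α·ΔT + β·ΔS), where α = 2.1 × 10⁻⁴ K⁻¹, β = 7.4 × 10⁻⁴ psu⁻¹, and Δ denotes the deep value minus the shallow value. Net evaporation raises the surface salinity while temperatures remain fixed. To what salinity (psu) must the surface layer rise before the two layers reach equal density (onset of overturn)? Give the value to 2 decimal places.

34.77 psu

Neutral buoyancy requires −α(T_deep − T_surf) + β(S_deep − S_surf′) = 0.
S_surf′ = S_deep − (α/β)·ΔT = 32.87 − (2.1 × 10⁻⁴/7.4 × 10⁻⁴)·(-6.7) = 34.7714 psu.
Increase required: 34.7714 − 34.61 = 0.1614 psu.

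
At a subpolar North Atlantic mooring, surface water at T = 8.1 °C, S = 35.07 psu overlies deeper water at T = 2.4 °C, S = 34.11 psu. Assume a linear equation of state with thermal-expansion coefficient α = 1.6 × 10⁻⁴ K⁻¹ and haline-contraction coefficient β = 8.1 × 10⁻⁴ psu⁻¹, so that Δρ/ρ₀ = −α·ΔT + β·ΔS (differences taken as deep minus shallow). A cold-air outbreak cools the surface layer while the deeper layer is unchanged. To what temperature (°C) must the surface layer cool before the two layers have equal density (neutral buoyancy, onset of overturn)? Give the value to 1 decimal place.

7.3 °C

Neutral buoyancy requires Δρ = 0, i.e. −α(T_deep − T_surf′) + β(S_deep − S_surf) = 0.
T_surf′ = T_deep − (β/α)·ΔS = 2.4 − (8.1 × 10⁻⁴/1.6 × 10⁻⁴)·(-0.96) = 7.260 °C.
Cooling required: 8.1 − (7.260) = 0.840 °C.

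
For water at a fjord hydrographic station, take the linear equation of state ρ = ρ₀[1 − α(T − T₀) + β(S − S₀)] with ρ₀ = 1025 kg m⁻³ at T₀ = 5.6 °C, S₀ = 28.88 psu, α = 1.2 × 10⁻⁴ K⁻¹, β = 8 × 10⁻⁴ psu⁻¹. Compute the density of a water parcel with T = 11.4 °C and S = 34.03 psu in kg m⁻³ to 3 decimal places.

T − T₀ = +5.8 K, S − S₀ = +5.15 psu.
Bracket = 1 − α·(+5.8) + β·(+5.15) = 1 + (3.424 × 10⁻³) = 1.0034240.
ρ = 1025 × 1.0034240 = 1028.510 kg m⁻³.

1028.510 kg m⁻³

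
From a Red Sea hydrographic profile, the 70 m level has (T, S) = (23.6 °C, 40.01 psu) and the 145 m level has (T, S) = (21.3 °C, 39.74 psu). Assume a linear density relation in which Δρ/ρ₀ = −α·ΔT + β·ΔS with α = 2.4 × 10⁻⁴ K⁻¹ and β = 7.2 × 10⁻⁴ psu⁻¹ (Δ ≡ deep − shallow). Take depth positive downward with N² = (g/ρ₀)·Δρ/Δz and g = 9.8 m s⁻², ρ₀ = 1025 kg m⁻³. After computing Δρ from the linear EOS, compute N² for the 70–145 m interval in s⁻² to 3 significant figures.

ΔT = -2.3 K, ΔS = -0.27 psu (deep − shallow).
Δρ/ρ₀ = −αΔT + βΔS = 5.52 × 10⁻⁴ − 1.944 × 10⁻⁴ = 3.576 × 10⁻⁴, so Δρ ≈ 0.3665 kg m⁻³.
N² = (g/ρ₀)·Δρ/Δz = g·(Δρ/ρ₀)/Δz = 9.8 × 3.576 × 10⁻⁴ / 75 = 4.6726 × 10⁻⁵ s⁻² ≈ 4.67 × 10⁻⁵ s⁻².

4.67 × 10⁻⁵ s⁻²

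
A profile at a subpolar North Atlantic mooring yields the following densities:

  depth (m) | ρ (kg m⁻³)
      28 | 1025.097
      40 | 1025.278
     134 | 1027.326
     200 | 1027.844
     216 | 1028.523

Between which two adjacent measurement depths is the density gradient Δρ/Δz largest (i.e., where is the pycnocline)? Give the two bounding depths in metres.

Compute the density gradient over each adjacent pair:
  28–40 m: Δρ/Δz = 0.181/12 = 0.015 kg m⁻⁴
  40–134 m: Δρ/Δz = 2.048/94 = 0.022 kg m⁻⁴
  134–200 m: Δρ/Δz = 0.518/66 = 7.8 × 10⁻³ kg m⁻⁴
  200–216 m: Δρ/Δz = 0.679/16 = 0.042 kg m⁻⁴
The largest gradient is in the 200–216 m interval — the pycnocline.

200–216 m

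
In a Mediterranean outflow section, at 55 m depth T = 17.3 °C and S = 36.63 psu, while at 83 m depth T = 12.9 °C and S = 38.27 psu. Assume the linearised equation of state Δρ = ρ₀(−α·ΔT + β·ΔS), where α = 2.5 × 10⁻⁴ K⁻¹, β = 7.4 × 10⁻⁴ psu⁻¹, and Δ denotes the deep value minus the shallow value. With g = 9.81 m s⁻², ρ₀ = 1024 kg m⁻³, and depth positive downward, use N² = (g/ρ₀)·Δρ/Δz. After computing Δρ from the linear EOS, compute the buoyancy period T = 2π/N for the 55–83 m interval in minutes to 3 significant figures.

ΔT = -4.4 K, ΔS = +1.64 psu (deep − shallow).
Δρ/ρ₀ = −αΔT + βΔS = 1.10 × 10⁻³ + 1.2136 × 10⁻³ = 2.3136 × 10⁻³, so Δρ ≈ 2.369 kg m⁻³.
N² = (g/ρ₀)·Δρ/Δz = g·(Δρ/ρ₀)/Δz = 9.81 × 2.3136 × 10⁻³ / 28 = 8.1059 × 10⁻⁴ s⁻².
N = √(8.1059 × 10⁻⁴) = 0.028471 rad s⁻¹ → T = 2π/N = 220.69 s = 3.6782 min ≈ 3.68 min.

3.68 min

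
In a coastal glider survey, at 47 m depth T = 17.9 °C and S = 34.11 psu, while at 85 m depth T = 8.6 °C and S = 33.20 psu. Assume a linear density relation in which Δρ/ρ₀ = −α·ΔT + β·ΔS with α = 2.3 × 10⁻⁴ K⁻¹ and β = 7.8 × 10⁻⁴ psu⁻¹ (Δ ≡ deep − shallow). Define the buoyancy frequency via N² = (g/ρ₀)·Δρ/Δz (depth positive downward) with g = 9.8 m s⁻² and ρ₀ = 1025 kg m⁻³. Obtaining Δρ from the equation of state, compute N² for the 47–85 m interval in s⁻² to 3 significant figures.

3.69 × 10⁻⁴ s⁻²

ΔT = -9.3 K, ΔS = -0.91 psu (deep − shallow).
Δρ/ρ₀ = −αΔT + βΔS = 2.139 × 10⁻³ − 7.098 × 10⁻⁴ = 1.4292 × 10⁻³, so Δρ ≈ 1.465 kg m⁻³.
N² = (g/ρ₀)·Δρ/Δz = g·(Δρ/ρ₀)/Δz = 9.8 × 1.4292 × 10⁻³ / 38 = 3.6858 × 10⁻⁴ s⁻² ≈ 3.69 × 10⁻⁴ s⁻².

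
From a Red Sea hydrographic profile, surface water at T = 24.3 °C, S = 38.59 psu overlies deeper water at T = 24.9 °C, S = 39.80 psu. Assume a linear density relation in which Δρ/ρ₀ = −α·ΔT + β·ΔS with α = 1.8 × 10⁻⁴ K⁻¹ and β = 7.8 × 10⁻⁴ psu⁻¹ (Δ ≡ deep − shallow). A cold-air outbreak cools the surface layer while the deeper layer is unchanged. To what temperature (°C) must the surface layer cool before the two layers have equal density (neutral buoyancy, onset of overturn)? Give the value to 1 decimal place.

Neutral buoyancy requires Δρ = 0, i.e. −α(T_deep − T_surf′) + β(S_deep − S_surf) = 0.
T_surf′ = T_deep − (β/α)·ΔS = 24.9 − (7.8 × 10⁻⁴/1.8 × 10⁻⁴)·(+1.21) = 19.657 °C.
Cooling required: 24.3 − (19.657) = 4.643 °C.

19.7 °C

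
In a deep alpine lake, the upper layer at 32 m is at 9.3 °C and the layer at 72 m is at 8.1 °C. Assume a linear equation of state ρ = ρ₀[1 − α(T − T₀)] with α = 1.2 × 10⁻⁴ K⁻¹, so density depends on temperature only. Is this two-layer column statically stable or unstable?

stable

ΔT = 8.1 − 9.3 = -1.2 K, so Δρ/ρ₀ = −αΔT = 1.44 × 10⁻⁴.
Δρ/ρ₀ > 0, so Δρ > 0: deeper water is denser → statically stable.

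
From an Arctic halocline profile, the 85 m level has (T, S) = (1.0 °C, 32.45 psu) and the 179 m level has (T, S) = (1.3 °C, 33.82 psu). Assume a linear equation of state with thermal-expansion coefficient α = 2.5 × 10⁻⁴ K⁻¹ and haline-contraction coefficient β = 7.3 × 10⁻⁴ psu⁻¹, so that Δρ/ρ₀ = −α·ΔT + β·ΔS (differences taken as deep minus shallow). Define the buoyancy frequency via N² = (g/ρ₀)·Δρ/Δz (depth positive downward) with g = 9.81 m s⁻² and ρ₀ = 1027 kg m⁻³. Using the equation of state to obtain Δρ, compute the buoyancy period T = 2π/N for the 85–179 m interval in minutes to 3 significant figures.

ΔT = +0.3 K, ΔS = +1.37 psu (deep − shallow).
Δρ/ρ₀ = −αΔT + βΔS = -7.50 × 10⁻⁵ + 1.0001 × 10⁻³ = 9.251 × 10⁻⁴, so Δρ ≈ 0.9501 kg m⁻³.
N² = (g/ρ₀)·Δρ/Δz = g·(Δρ/ρ₀)/Δz = 9.81 × 9.251 × 10⁻⁴ / 94 = 9.6545 × 10⁻⁵ s⁻².
N = √(9.6545 × 10⁻⁵) = 9.8257 × 10⁻³ rad s⁻¹ → T = 2π/N = 639.46 s = 10.658 min ≈ 10.7 min.

10.7 min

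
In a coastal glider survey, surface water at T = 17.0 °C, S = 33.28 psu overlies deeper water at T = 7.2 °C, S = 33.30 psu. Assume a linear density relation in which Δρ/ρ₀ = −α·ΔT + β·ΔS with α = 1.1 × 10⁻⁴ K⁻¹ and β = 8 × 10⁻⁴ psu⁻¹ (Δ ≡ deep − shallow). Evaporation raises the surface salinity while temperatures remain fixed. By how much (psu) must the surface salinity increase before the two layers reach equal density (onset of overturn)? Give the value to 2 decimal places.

1.37 psu

Neutral buoyancy requires −α(T_deep − T_surf) + β(S_deep − S_surf′) = 0.
S_surf′ = S_deep − (α/β)·ΔT = 33.30 − (1.1 × 10⁻⁴/8 × 10⁻⁴)·(-9.8) = 34.6475 psu.
Increase required: 34.6475 − 33.28 = 1.3675 psu.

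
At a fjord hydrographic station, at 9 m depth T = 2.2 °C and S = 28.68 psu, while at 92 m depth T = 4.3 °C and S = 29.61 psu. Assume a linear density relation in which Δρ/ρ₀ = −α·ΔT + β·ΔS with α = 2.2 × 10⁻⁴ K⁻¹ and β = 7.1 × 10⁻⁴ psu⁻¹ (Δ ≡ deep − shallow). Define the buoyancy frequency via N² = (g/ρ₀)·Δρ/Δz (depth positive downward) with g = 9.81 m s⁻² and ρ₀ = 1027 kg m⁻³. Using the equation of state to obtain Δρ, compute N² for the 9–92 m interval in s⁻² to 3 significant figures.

ΔT = +2.1 K, ΔS = +0.93 psu (deep − shallow).
Δρ/ρ₀ = −αΔT + βΔS = -4.62 × 10⁻⁴ + 6.603 × 10⁻⁴ = 1.983 × 10⁻⁴, so Δρ ≈ 0.2037 kg m⁻³.
N² = (g/ρ₀)·Δρ/Δz = g·(Δρ/ρ₀)/Δz = 9.81 × 1.983 × 10⁻⁴ / 83 = 2.3438 × 10⁻⁵ s⁻² ≈ 2.34 × 10⁻⁵ s⁻².

2.34 × 10⁻⁵ s⁻²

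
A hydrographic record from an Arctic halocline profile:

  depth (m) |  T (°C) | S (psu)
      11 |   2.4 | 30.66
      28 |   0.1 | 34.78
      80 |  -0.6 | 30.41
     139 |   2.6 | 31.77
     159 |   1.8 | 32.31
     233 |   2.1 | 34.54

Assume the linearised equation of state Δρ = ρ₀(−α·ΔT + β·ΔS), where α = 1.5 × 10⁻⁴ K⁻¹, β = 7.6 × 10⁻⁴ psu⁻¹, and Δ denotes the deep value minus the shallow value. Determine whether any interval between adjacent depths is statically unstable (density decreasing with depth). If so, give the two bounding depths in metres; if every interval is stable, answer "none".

Evaluate Δρ/ρ₀ = −αΔT + βΔS across each adjacent pair:
  11–28 m: −αΔT+βΔS = −(1.5 × 10⁻⁴)(-2.3)+(7.6 × 10⁻⁴)(+4.12) = 3.5 × 10⁻³ → stable
  28–80 m: −αΔT+βΔS = −(1.5 × 10⁻⁴)(-0.7)+(7.6 × 10⁻⁴)(-4.37) = -3.2 × 10⁻³ → UNSTABLE
  80–139 m: −αΔT+βΔS = −(1.5 × 10⁻⁴)(+3.2)+(7.6 × 10⁻⁴)(+1.36) = 5.5 × 10⁻⁴ → stable
  139–159 m: −αΔT+βΔS = −(1.5 × 10⁻⁴)(-0.8)+(7.6 × 10⁻⁴)(+0.54) = 5.3 × 10⁻⁴ → stable
  159–233 m: −αΔT+βΔS = −(1.5 × 10⁻⁴)(+0.3)+(7.6 × 10⁻⁴)(+2.23) = 1.6 × 10⁻³ → stable
The 28–80 m interval has Δρ < 0: lighter water underlies denser water.

28–80 m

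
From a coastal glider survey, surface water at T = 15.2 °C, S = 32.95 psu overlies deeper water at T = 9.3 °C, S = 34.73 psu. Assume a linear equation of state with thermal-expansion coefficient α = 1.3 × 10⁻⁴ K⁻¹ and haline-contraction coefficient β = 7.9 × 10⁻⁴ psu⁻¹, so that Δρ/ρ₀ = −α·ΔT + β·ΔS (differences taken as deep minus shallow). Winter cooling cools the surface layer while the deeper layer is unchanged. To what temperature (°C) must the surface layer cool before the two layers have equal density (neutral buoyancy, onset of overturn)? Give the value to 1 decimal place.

Neutral buoyancy requires Δρ = 0, i.e. −α(T_deep − T_surf′) + β(S_deep − S_surf) = 0.
T_surf′ = T_deep − (β/α)·ΔS = 9.3 − (7.9 × 10⁻⁴/1.3 × 10⁻⁴)·(+1.78) = -1.517 °C.
Cooling required: 15.2 − (-1.517) = 16.717 °C.

-1.5 °C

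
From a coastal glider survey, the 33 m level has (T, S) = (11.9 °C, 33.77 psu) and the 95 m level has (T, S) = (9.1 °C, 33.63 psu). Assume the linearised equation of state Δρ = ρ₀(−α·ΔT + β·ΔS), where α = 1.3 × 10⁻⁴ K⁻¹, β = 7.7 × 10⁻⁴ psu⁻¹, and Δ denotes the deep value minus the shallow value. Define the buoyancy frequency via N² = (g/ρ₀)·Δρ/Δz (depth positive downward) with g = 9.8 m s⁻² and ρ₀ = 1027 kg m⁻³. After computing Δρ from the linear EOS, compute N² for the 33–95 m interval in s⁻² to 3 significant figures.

ΔT = -2.8 K, ΔS = -0.14 psu (deep − shallow).
Δρ/ρ₀ = −αΔT + βΔS = 3.64 × 10⁻⁴ − 1.078 × 10⁻⁴ = 2.562 × 10⁻⁴, so Δρ ≈ 0.2631 kg m⁻³.
N² = (g/ρ₀)·Δρ/Δz = g·(Δρ/ρ₀)/Δz = 9.8 × 2.562 × 10⁻⁴ / 62 = 4.0496 × 10⁻⁵ s⁻² ≈ 4.05 × 10⁻⁵ s⁻².

4.05 × 10⁻⁵ s⁻²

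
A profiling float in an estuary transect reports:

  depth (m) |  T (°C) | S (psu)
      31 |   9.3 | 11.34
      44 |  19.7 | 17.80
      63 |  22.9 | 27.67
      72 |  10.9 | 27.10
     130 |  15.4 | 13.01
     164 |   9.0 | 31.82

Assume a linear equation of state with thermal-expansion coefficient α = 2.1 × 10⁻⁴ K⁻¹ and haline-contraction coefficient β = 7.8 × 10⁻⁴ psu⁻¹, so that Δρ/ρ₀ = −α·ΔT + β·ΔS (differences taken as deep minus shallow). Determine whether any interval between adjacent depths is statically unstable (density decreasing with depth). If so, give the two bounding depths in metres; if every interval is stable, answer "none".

72–130 m

Evaluate Δρ/ρ₀ = −αΔT + βΔS across each adjacent pair:
  31–44 m: −αΔT+βΔS = −(2.1 × 10⁻⁴)(+10.4)+(7.8 × 10⁻⁴)(+6.46) = 2.9 × 10⁻³ → stable
  44–63 m: −αΔT+βΔS = −(2.1 × 10⁻⁴)(+3.2)+(7.8 × 10⁻⁴)(+9.87) = 7.0 × 10⁻³ → stable
  63–72 m: −αΔT+βΔS = −(2.1 × 10⁻⁴)(-12.0)+(7.8 × 10⁻⁴)(-0.57) = 2.1 × 10⁻³ → stable
  72–130 m: −αΔT+βΔS = −(2.1 × 10⁻⁴)(+4.5)+(7.8 × 10⁻⁴)(-14.09) = -0.012 → UNSTABLE
  130–164 m: −αΔT+βΔS = −(2.1 × 10⁻⁴)(-6.4)+(7.8 × 10⁻⁴)(+18.81) = 0.016 → stable
The 72–130 m interval has Δρ < 0: lighter water underlies denser water.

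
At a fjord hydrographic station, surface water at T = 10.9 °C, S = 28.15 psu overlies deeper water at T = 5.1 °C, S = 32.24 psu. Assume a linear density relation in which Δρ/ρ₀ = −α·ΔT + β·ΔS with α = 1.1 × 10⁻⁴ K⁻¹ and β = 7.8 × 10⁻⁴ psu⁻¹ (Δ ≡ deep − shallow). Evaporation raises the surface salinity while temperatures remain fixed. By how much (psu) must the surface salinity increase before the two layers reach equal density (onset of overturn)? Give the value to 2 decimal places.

4.91 psu

Neutral buoyancy requires −α(T_deep − T_surf) + β(S_deep − S_surf′) = 0.
S_surf′ = S_deep − (α/β)·ΔT = 32.24 − (1.1 × 10⁻⁴/7.8 × 10⁻⁴)·(-5.8) = 33.0579 psu.
Increase required: 33.0579 − 28.15 = 4.9079 psu.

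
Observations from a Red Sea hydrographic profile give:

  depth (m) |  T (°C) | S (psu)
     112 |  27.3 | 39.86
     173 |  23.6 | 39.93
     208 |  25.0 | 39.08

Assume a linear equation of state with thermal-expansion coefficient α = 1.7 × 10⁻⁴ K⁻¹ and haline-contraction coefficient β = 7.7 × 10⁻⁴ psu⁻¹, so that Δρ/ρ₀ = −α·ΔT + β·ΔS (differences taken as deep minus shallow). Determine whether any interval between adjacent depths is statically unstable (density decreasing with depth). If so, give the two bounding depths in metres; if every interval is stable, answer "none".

Evaluate Δρ/ρ₀ = −αΔT + βΔS across each adjacent pair:
  112–173 m: −αΔT+βΔS = −(1.7 × 10⁻⁴)(-3.7)+(7.7 × 10⁻⁴)(+0.07) = 6.8 × 10⁻⁴ → stable
  173–208 m: −αΔT+βΔS = −(1.7 × 10⁻⁴)(+1.4)+(7.7 × 10⁻⁴)(-0.85) = -8.9 × 10⁻⁴ → UNSTABLE
The 173–208 m interval has Δρ < 0: lighter water underlies denser water.

173–208 m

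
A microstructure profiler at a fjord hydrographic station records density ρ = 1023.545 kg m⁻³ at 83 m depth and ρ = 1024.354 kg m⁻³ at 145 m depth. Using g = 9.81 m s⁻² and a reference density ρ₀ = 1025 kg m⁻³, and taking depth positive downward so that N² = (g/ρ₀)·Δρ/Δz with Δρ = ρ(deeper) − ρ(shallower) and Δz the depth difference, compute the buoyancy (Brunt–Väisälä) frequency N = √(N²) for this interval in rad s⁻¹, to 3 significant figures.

0.0112 rad s⁻¹

Δρ = 1024.354 − 1023.545 = 0.809 kg m⁻³ over Δz = 145 − 83 = 62 m.
N² = (9.81/1025) × (0.809/62) = 1.2488 × 10⁻⁴ s⁻².
N = √(1.2488 × 10⁻⁴) = 0.011175 rad s⁻¹ ≈ 0.0112 rad s⁻¹.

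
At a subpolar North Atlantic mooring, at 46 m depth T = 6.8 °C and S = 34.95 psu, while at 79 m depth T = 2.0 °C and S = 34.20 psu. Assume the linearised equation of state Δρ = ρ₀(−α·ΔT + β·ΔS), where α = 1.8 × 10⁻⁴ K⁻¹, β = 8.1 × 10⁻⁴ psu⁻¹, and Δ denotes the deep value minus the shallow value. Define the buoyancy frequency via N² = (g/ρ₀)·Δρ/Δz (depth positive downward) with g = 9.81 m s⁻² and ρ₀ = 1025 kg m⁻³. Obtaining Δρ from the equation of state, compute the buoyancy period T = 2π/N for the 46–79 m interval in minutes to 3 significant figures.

ΔT = -4.8 K, ΔS = -0.75 psu (deep − shallow).
Δρ/ρ₀ = −αΔT + βΔS = 8.64 × 10⁻⁴ − 6.075 × 10⁻⁴ = 2.565 × 10⁻⁴, so Δρ ≈ 0.2629 kg m⁻³.
N² = (g/ρ₀)·Δρ/Δz = g·(Δρ/ρ₀)/Δz = 9.81 × 2.565 × 10⁻⁴ / 33 = 7.6250 × 10⁻⁵ s⁻².
N = √(7.6250 × 10⁻⁵) = 8.7321 × 10⁻³ rad s⁻¹ → T = 2π/N = 719.55 s = 11.992 min ≈ 12.0 min.

12.0 min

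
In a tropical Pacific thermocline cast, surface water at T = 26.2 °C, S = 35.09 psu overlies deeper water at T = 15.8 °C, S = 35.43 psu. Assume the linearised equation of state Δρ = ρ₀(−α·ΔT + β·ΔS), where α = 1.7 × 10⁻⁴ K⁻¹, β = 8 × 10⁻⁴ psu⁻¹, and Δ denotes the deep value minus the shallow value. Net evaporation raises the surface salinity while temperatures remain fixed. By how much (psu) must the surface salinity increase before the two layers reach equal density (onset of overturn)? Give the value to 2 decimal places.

Neutral buoyancy requires −α(T_deep − T_surf) + β(S_deep − S_surf′) = 0.
S_surf′ = S_deep − (α/β)·ΔT = 35.43 − (1.7 × 10⁻⁴/8 × 10⁻⁴)·(-10.4) = 37.6400 psu.
Increase required: 37.6400 − 35.09 = 2.5500 psu.

2.55 psu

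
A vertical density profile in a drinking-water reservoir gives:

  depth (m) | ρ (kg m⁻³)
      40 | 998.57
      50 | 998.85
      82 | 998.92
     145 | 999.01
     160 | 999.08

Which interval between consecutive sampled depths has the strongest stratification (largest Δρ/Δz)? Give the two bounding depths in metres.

Compute the density gradient over each adjacent pair:
  40–50 m: Δρ/Δz = 0.28/10 = 0.028 kg m⁻⁴
  50–82 m: Δρ/Δz = 0.07/32 = 2.2 × 10⁻³ kg m⁻⁴
  82–145 m: Δρ/Δz = 0.09/63 = 1.4 × 10⁻³ kg m⁻⁴
  145–160 m: Δρ/Δz = 0.07/15 = 4.7 × 10⁻³ kg m⁻⁴
The largest gradient is in the 40–50 m interval — the pycnocline.

40–50 m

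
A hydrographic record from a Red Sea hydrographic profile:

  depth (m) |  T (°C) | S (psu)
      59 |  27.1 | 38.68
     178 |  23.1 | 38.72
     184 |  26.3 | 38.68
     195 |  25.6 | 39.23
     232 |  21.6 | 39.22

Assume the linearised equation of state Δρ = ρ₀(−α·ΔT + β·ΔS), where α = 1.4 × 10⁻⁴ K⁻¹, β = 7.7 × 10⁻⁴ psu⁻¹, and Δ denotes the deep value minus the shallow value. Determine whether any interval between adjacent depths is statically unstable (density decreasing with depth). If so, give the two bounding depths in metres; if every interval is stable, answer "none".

Evaluate Δρ/ρ₀ = −αΔT + βΔS across each adjacent pair:
  59–178 m: −αΔT+βΔS = −(1.4 × 10⁻⁴)(-4.0)+(7.7 × 10⁻⁴)(+0.04) = 5.9 × 10⁻⁴ → stable
  178–184 m: −αΔT+βΔS = −(1.4 × 10⁻⁴)(+3.2)+(7.7 × 10⁻⁴)(-0.04) = -4.8 × 10⁻⁴ → UNSTABLE
  184–195 m: −αΔT+βΔS = −(1.4 × 10⁻⁴)(-0.7)+(7.7 × 10⁻⁴)(+0.55) = 5.2 × 10⁻⁴ → stable
  195–232 m: −αΔT+βΔS = −(1.4 × 10⁻⁴)(-4.0)+(7.7 × 10⁻⁴)(-0.01) = 5.5 × 10⁻⁴ → stable
The 178–184 m interval has Δρ < 0: lighter water underlies denser water.

178–184 m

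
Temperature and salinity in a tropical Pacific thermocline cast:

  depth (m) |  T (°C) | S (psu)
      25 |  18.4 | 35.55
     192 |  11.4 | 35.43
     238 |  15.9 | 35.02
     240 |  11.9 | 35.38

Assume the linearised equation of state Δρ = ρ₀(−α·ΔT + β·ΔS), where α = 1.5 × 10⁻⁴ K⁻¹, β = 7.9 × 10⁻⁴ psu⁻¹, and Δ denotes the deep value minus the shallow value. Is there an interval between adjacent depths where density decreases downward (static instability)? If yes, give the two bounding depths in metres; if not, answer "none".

192–238 m

Evaluate Δρ/ρ₀ = −αΔT + βΔS across each adjacent pair:
  25–192 m: −αΔT+βΔS = −(1.5 × 10⁻⁴)(-7.0)+(7.9 × 10⁻⁴)(-0.12) = 9.6 × 10⁻⁴ → stable
  192–238 m: −αΔT+βΔS = −(1.5 × 10⁻⁴)(+4.5)+(7.9 × 10⁻⁴)(-0.41) = -1.0 × 10⁻³ → UNSTABLE
  238–240 m: −αΔT+βΔS = −(1.5 × 10⁻⁴)(-4.0)+(7.9 × 10⁻⁴)(+0.36) = 8.8 × 10⁻⁴ → stable
The 192–238 m interval has Δρ < 0: lighter water underlies denser water.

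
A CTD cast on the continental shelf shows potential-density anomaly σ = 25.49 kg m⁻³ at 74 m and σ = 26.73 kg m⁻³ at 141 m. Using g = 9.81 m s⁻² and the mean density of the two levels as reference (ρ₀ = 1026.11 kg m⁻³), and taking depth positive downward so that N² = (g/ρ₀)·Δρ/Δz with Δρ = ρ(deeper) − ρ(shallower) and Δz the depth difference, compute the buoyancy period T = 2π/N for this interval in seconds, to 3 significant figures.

Δρ = 1026.73 − 1025.49 = 1.24 kg m⁻³ over Δz = 141 − 74 = 67 m.
N² = (9.81/1026.11) × (1.24/67) = 1.7694 × 10⁻⁴ s⁻².
N = √(1.7694 × 10⁻⁴) = 0.013302 rad s⁻¹, so T = 2π/N = 472.35 s ≈ 472 s.

472 s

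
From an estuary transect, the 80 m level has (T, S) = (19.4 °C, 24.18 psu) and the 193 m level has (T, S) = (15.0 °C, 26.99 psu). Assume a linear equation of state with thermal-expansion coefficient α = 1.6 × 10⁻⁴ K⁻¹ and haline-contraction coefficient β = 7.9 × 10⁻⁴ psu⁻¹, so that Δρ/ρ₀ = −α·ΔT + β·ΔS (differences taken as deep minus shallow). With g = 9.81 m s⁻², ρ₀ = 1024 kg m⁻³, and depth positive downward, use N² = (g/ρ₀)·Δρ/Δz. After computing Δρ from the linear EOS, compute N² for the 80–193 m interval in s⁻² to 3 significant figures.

ΔT = -4.4 K, ΔS = +2.81 psu (deep − shallow).
Δρ/ρ₀ = −αΔT + βΔS = 7.04 × 10⁻⁴ + 2.2199 × 10⁻³ = 2.9239 × 10⁻³, so Δρ ≈ 2.994 kg m⁻³.
N² = (g/ρ₀)·Δρ/Δz = g·(Δρ/ρ₀)/Δz = 9.81 × 2.9239 × 10⁻³ / 113 = 2.5384 × 10⁻⁴ s⁻² ≈ 2.54 × 10⁻⁴ s⁻².

2.54 × 10⁻⁴ s⁻²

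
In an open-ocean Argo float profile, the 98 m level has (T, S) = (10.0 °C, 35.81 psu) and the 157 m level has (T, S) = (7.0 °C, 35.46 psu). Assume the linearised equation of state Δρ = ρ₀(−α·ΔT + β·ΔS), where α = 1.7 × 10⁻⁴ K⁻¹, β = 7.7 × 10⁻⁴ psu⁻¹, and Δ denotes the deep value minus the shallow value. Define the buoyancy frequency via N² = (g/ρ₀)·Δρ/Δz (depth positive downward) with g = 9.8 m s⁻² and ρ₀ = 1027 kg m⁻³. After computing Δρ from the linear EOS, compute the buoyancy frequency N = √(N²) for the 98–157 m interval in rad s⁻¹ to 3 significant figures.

ΔT = -3.0 K, ΔS = -0.35 psu (deep − shallow).
Δρ/ρ₀ = −αΔT + βΔS = 5.10 × 10⁻⁴ − 2.695 × 10⁻⁴ = 2.405 × 10⁻⁴, so Δρ ≈ 0.2470 kg m⁻³.
N² = (g/ρ₀)·Δρ/Δz = g·(Δρ/ρ₀)/Δz = 9.8 × 2.405 × 10⁻⁴ / 59 = 3.9947 × 10⁻⁵ s⁻².
N = √(3.9947 × 10⁻⁵) = 6.3204 × 10⁻³ rad s⁻¹ ≈ 6.32 × 10⁻³ rad s⁻¹.

6.32 × 10⁻³ rad s⁻¹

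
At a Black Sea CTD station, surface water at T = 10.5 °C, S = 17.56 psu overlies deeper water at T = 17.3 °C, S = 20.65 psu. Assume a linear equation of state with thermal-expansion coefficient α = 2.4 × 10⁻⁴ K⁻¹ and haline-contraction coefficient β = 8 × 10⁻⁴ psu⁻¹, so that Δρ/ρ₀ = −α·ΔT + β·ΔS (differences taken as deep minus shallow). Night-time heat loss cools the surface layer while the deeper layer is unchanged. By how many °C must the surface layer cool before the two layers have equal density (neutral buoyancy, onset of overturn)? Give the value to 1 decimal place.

3.5 °C

Neutral buoyancy requires Δρ = 0, i.e. −α(T_deep − T_surf′) + β(S_deep − S_surf) = 0.
T_surf′ = T_deep − (β/α)·ΔS = 17.3 − (8 × 10⁻⁴/2.4 × 10⁻⁴)·(+3.09) = 7.000 °C.
Cooling required: 10.5 − (7.000) = 3.500 °C.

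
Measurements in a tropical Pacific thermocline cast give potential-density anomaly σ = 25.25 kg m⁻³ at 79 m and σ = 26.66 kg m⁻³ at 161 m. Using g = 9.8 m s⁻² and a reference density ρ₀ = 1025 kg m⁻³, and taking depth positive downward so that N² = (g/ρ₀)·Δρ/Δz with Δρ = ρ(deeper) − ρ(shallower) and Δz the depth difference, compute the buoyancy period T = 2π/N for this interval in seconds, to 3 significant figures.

Δρ = 1026.66 − 1025.25 = 1.41 kg m⁻³ over Δz = 161 − 79 = 82 m.
N² = (9.8/1025) × (1.41/82) = 1.6440 × 10⁻⁴ s⁻².
N = √(1.6440 × 10⁻⁴) = 0.012822 rad s⁻¹, so T = 2π/N = 490.03 s ≈ 490 s.

490 s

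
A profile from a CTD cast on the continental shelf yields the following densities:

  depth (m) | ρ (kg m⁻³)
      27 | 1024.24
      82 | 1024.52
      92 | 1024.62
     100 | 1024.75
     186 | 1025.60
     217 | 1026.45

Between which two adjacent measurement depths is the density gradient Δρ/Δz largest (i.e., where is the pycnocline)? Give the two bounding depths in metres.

Compute the density gradient over each adjacent pair:
  27–82 m: Δρ/Δz = 0.28/55 = 5.1 × 10⁻³ kg m⁻⁴
  82–92 m: Δρ/Δz = 0.10/10 = 0.010 kg m⁻⁴
  92–100 m: Δρ/Δz = 0.13/8 = 0.016 kg m⁻⁴
  100–186 m: Δρ/Δz = 0.85/86 = 9.9 × 10⁻³ kg m⁻⁴
  186–217 m: Δρ/Δz = 0.85/31 = 0.027 kg m⁻⁴
The largest gradient is in the 186–217 m interval — the pycnocline.

186–217 m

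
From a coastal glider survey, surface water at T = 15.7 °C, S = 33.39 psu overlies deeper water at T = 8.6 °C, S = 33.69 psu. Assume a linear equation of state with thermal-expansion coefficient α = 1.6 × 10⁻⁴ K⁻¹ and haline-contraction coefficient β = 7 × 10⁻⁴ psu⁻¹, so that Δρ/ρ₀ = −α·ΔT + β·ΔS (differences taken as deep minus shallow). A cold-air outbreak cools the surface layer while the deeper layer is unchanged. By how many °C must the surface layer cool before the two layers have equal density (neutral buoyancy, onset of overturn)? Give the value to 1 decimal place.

8.4 °C

Neutral buoyancy requires Δρ = 0, i.e. −α(T_deep − T_surf′) + β(S_deep − S_surf) = 0.
T_surf′ = T_deep − (β/α)·ΔS = 8.6 − (7 × 10⁻⁴/1.6 × 10⁻⁴)·(+0.30) = 7.287 °C.
Cooling required: 15.7 − (7.287) = 8.413 °C.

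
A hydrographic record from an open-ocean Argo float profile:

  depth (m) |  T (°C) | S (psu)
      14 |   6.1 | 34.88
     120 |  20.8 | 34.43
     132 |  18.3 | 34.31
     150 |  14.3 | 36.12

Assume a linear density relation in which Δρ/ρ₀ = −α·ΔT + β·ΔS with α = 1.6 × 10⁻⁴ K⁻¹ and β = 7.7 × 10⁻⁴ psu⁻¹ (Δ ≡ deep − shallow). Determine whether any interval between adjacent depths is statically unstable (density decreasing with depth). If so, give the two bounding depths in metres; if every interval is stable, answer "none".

14–120 m

Evaluate Δρ/ρ₀ = −αΔT + βΔS across each adjacent pair:
  14–120 m: −αΔT+βΔS = −(1.6 × 10⁻⁴)(+14.7)+(7.7 × 10⁻⁴)(-0.45) = -2.7 × 10⁻³ → UNSTABLE
  120–132 m: −αΔT+βΔS = −(1.6 × 10⁻⁴)(-2.5)+(7.7 × 10⁻⁴)(-0.12) = 3.1 × 10⁻⁴ → stable
  132–150 m: −αΔT+βΔS = −(1.6 × 10⁻⁴)(-4.0)+(7.7 × 10⁻⁴)(+1.81) = 2.0 × 10⁻³ → stable
The 14–120 m interval has Δρ < 0: lighter water underlies denser water.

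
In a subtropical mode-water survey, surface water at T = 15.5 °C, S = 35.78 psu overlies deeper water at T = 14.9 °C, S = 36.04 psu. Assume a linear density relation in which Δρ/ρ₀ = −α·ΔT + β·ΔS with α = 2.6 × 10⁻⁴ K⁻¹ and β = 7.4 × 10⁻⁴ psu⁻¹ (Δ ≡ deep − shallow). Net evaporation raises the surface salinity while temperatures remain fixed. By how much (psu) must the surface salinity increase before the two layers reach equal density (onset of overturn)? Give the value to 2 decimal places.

0.47 psu

Neutral buoyancy requires −α(T_deep − T_surf) + β(S_deep − S_surf′) = 0.
S_surf′ = S_deep − (α/β)·ΔT = 36.04 − (2.6 × 10⁻⁴/7.4 × 10⁻⁴)·(-0.6) = 36.2508 psu.
Increase required: 36.2508 − 35.78 = 0.4708 psu.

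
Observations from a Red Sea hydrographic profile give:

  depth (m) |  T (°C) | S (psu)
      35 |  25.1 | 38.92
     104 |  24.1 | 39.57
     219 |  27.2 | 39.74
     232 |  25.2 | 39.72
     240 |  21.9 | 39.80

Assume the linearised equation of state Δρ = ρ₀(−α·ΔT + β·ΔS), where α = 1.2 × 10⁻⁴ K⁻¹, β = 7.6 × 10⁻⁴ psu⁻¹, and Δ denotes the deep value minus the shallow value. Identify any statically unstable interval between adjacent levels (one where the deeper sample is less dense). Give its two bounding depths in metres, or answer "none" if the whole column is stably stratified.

104–219 m

Evaluate Δρ/ρ₀ = −αΔT + βΔS across each adjacent pair:
  35–104 m: −αΔT+βΔS = −(1.2 × 10⁻⁴)(-1.0)+(7.6 × 10⁻⁴)(+0.65) = 6.1 × 10⁻⁴ → stable
  104–219 m: −αΔT+βΔS = −(1.2 × 10⁻⁴)(+3.1)+(7.6 × 10⁻⁴)(+0.17) = -2.4 × 10⁻⁴ → UNSTABLE
  219–232 m: −αΔT+βΔS = −(1.2 × 10⁻⁴)(-2.0)+(7.6 × 10⁻⁴)(-0.02) = 2.2 × 10⁻⁴ → stable
  232–240 m: −αΔT+βΔS = −(1.2 × 10⁻⁴)(-3.3)+(7.6 × 10⁻⁴)(+0.08) = 4.6 × 10⁻⁴ → stable
The 104–219 m interval has Δρ < 0: lighter water underlies denser water.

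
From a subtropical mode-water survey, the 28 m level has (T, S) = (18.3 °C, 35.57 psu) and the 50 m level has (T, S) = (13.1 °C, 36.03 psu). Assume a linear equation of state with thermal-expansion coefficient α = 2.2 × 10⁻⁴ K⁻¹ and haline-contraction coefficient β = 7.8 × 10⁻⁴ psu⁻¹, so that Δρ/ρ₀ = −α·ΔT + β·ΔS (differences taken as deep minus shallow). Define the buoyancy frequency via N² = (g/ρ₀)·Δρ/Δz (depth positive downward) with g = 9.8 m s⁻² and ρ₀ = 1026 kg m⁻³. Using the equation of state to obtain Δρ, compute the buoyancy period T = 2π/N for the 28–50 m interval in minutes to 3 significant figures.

ΔT = -5.2 K, ΔS = +0.46 psu (deep − shallow).
Δρ/ρ₀ = −αΔT + βΔS = 1.144 × 10⁻³ + 3.588 × 10⁻⁴ = 1.5028 × 10⁻³, so Δρ ≈ 1.542 kg m⁻³.
N² = (g/ρ₀)·Δρ/Δz = g·(Δρ/ρ₀)/Δz = 9.8 × 1.5028 × 10⁻³ / 22 = 6.6943 × 10⁻⁴ s⁻².
N = √(6.6943 × 10⁻⁴) = 0.025873 rad s⁻¹ → T = 2π/N = 242.85 s = 4.0475 min ≈ 4.05 min.

4.05 min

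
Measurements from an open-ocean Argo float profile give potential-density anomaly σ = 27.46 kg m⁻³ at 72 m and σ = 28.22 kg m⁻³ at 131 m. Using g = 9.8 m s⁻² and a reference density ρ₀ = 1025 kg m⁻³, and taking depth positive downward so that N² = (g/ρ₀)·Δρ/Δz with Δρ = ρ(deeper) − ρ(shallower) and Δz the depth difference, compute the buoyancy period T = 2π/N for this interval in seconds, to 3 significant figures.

566 s

Δρ = 1028.22 − 1027.46 = 0.76 kg m⁻³ over Δz = 131 − 72 = 59 m.
N² = (9.8/1025) × (0.76/59) = 1.2316 × 10⁻⁴ s⁻².
N = √(1.2316 × 10⁻⁴) = 0.011098 rad s⁻¹, so T = 2π/N = 566.15 s ≈ 566 s.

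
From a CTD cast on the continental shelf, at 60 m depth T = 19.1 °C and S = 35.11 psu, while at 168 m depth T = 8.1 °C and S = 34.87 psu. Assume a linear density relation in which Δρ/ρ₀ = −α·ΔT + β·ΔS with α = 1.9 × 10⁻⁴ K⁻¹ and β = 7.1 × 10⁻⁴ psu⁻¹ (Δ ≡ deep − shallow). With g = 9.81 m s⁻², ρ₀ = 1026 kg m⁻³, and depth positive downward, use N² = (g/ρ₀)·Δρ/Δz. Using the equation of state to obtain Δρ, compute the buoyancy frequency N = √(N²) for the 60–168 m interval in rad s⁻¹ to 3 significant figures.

0.0132 rad s⁻¹

ΔT = -11.0 K, ΔS = -0.24 psu (deep − shallow).
Δρ/ρ₀ = −αΔT + βΔS = 2.09 × 10⁻³ − 1.704 × 10⁻⁴ = 1.9196 × 10⁻³, so Δρ ≈ 1.970 kg m⁻³.
N² = (g/ρ₀)·Δρ/Δz = g·(Δρ/ρ₀)/Δz = 9.81 × 1.9196 × 10⁻³ / 108 = 1.7436 × 10⁻⁴ s⁻².
N = √(1.7436 × 10⁻⁴) = 0.013205 rad s⁻¹ ≈ 0.0132 rad s⁻¹.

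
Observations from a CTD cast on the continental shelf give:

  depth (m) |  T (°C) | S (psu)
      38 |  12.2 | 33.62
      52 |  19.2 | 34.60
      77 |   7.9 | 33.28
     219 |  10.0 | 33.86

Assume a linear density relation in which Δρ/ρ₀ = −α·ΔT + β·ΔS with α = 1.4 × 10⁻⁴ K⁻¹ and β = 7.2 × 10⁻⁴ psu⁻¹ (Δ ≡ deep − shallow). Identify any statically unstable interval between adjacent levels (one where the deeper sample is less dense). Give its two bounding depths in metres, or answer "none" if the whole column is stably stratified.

Evaluate Δρ/ρ₀ = −αΔT + βΔS across each adjacent pair:
  38–52 m: −αΔT+βΔS = −(1.4 × 10⁻⁴)(+7.0)+(7.2 × 10⁻⁴)(+0.98) = -2.7 × 10⁻⁴ → UNSTABLE
  52–77 m: −αΔT+βΔS = −(1.4 × 10⁻⁴)(-11.3)+(7.2 × 10⁻⁴)(-1.32) = 6.3 × 10⁻⁴ → stable
  77–219 m: −αΔT+βΔS = −(1.4 × 10⁻⁴)(+2.1)+(7.2 × 10⁻⁴)(+0.58) = 1.2 × 10⁻⁴ → stable
The 38–52 m interval has Δρ < 0: lighter water underlies denser water.

38–52 m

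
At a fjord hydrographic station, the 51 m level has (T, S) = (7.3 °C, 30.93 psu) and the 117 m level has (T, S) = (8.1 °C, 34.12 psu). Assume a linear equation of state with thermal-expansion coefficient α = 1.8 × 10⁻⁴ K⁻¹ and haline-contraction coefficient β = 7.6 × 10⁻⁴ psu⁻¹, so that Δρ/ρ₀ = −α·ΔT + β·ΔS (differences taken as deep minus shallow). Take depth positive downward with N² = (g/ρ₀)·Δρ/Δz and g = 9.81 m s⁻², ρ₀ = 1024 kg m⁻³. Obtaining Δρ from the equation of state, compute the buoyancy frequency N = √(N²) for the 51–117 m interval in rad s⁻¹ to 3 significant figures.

0.0184 rad s⁻¹

ΔT = +0.8 K, ΔS = +3.19 psu (deep − shallow).
Δρ/ρ₀ = −αΔT + βΔS = -1.44 × 10⁻⁴ + 2.4244 × 10⁻³ = 2.2804 × 10⁻³, so Δρ ≈ 2.335 kg m⁻³.
N² = (g/ρ₀)·Δρ/Δz = g·(Δρ/ρ₀)/Δz = 9.81 × 2.2804 × 10⁻³ / 66 = 3.3895 × 10⁻⁴ s⁻².
N = √(3.3895 × 10⁻⁴) = 0.018411 rad s⁻¹ ≈ 0.0184 rad s⁻¹.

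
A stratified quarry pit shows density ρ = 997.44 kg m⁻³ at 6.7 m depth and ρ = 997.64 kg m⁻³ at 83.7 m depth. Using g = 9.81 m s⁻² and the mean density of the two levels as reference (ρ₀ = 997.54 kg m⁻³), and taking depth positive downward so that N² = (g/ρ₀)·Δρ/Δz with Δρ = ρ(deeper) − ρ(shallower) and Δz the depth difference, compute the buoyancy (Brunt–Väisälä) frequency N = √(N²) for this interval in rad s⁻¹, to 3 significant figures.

Δρ = 997.64 − 997.44 = 0.20 kg m⁻³ over Δz = 83.7 − 6.7 = 77 m.
N² = (9.81/997.54) × (0.20/77) = 2.5543 × 10⁻⁵ s⁻².
N = √(2.5543 × 10⁻⁵) = 5.0540 × 10⁻³ rad s⁻¹ ≈ 5.05 × 10⁻³ rad s⁻¹.

5.05 × 10⁻³ rad s⁻¹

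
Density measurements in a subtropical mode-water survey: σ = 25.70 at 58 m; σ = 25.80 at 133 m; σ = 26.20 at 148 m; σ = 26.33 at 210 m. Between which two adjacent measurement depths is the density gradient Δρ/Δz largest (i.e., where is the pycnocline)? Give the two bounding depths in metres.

Compute the density gradient over each adjacent pair:
  58–133 m: Δρ/Δz = 0.10/75 = 1.3 × 10⁻³ kg m⁻⁴
  133–148 m: Δρ/Δz = 0.40/15 = 0.027 kg m⁻⁴
  148–210 m: Δρ/Δz = 0.13/62 = 2.1 × 10⁻³ kg m⁻⁴
The largest gradient is in the 133–148 m interval — the pycnocline.

133–148 m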